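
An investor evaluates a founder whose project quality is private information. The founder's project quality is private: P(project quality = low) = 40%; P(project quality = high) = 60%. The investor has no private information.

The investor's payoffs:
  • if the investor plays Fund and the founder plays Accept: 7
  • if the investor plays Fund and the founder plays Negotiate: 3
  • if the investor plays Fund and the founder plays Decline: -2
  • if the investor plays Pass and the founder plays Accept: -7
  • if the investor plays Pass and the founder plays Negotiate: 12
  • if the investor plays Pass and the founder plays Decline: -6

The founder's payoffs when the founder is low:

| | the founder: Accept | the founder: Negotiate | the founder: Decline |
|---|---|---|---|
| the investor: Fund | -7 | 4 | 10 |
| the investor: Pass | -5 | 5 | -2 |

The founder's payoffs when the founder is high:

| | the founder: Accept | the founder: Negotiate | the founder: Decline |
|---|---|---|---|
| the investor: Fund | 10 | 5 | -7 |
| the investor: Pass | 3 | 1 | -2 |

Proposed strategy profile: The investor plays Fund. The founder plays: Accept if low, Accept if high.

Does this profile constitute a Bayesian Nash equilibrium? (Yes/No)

No

A profile is a BNE iff every type of every player is best-responding given beliefs about the other side.
The investor plays Fund: E[Fund] = 0.4·(7) + 0.6·(7) = 7; E[Pass] = -7. Best-responding. ✓
The founder (project quality low), facing Fund: Accept gives -7, Negotiate gives 4, Decline gives 10. Proposed Accept is not best — profitable deviation exists. ✗
The founder (project quality high), facing Fund: Accept gives 10, Negotiate gives 5, Decline gives -7. Proposed Accept is best. ✓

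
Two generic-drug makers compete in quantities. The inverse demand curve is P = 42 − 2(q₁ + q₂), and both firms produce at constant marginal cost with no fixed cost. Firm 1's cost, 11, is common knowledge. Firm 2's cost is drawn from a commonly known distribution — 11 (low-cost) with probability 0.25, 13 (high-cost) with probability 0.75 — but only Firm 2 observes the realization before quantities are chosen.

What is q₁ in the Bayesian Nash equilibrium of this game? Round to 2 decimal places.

Firm 2 with cost c maximizes (42 − 2(q₁+q₂) − c)·q₂, giving q₂(c) = (42 − c − 2q₁)/4.
E[c₂] = 0.25·11 + 0.75·13 = 12.5
Firm 1's FOC against E[q₂] yields q₁ = (42 − 2·11 + E[c₂])/6 = (42 − 22 + 12.5)/6 = 5.41667.

5.42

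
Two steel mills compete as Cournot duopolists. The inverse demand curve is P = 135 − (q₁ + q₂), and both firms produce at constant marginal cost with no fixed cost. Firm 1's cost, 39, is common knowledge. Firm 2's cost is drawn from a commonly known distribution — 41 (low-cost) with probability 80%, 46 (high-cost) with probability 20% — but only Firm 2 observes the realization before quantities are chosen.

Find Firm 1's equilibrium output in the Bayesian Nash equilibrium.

Firm 2 with cost c maximizes (135 − (q₁+q₂) − c)·q₂, giving q₂(c) = (135 − c − q₁)/2.
E[c₂] = 0.8·41 + 0.2·46 = 42
Firm 1's FOC against E[q₂] yields q₁ = (135 − 2·39 + E[c₂])/3 = (135 − 78 + 42)/3 = 33.

33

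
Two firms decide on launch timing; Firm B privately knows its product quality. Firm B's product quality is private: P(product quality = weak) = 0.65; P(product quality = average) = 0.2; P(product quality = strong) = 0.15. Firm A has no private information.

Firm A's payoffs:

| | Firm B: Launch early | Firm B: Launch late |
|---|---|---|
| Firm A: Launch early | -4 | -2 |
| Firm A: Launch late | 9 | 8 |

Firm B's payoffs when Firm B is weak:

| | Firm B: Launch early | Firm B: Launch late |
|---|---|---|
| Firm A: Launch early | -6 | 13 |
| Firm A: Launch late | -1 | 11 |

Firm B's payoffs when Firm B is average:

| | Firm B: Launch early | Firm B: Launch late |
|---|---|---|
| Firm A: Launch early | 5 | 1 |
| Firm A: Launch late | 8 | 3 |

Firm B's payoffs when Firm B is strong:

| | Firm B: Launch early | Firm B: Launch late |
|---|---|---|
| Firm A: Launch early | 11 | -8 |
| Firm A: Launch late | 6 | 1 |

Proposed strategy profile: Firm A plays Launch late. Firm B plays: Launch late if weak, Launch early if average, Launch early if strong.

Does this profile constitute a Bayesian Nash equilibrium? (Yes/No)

Firm A plays Launch late: E[Launch late] = 0.65·(8) + 0.2·(9) + 0.15·(9) = 8.35; E[Launch early] = -2.7. Best-responding. ✓
Firm B (product quality weak), facing Launch late: Launch early gives -1, Launch late gives 11. Proposed Launch late is best. ✓
Firm B (product quality average), facing Launch late: Launch early gives 8, Launch late gives 3. Proposed Launch early is best. ✓
Firm B (product quality strong), facing Launch late: Launch early gives 6, Launch late gives 1. Proposed Launch early is best. ✓

Yes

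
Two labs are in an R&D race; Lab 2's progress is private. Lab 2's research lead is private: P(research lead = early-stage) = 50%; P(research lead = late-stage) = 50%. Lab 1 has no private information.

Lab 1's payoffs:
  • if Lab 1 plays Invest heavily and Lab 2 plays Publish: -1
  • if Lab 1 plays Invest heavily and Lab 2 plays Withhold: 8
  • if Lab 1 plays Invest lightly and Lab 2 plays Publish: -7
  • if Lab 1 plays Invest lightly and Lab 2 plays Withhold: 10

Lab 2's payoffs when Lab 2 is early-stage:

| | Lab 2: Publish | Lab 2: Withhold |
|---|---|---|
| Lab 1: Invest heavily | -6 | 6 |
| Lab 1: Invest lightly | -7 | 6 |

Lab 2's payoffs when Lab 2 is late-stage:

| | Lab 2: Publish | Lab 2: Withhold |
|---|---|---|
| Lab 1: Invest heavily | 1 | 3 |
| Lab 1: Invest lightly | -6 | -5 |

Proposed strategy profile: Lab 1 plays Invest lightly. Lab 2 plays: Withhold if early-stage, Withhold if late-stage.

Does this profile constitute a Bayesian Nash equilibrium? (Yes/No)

Lab 1 plays Invest lightly: E[Invest lightly] = 0.5·(10) + 0.5·(10) = 10; E[Invest heavily] = 8. Best-responding. ✓
Lab 2 (research lead early-stage), facing Invest lightly: Publish gives -7, Withhold gives 6. Proposed Withhold is best. ✓
Lab 2 (research lead late-stage), facing Invest lightly: Publish gives -6, Withhold gives -5. Proposed Withhold is best. ✓

Yes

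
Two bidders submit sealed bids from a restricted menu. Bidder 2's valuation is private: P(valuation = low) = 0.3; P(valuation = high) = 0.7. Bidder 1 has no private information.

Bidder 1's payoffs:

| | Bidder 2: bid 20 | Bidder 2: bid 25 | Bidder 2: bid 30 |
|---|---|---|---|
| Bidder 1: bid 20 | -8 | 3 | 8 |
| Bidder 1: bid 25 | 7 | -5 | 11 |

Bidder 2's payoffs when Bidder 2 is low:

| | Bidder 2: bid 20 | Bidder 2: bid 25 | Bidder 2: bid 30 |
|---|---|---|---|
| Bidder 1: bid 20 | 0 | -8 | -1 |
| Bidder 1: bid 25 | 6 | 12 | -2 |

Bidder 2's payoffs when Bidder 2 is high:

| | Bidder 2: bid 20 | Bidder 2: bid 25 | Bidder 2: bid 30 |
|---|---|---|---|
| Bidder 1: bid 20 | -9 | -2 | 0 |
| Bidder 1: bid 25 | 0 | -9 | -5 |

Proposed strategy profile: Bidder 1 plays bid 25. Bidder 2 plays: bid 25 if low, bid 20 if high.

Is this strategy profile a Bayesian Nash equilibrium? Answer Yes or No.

A profile is a BNE iff every type of every player is best-responding given beliefs about the other side.
Bidder 1 plays bid 25: E[bid 25] = 0.3·(-5) + 0.7·(7) = 3.4; E[bid 20] = -4.7. Best-responding. ✓
Bidder 2 (valuation low), facing bid 25: bid 20 gives 6, bid 25 gives 12, bid 30 gives -2. Proposed bid 25 is best. ✓
Bidder 2 (valuation high), facing bid 25: bid 20 gives 0, bid 25 gives -9, bid 30 gives -5. Proposed bid 20 is best. ✓

Yes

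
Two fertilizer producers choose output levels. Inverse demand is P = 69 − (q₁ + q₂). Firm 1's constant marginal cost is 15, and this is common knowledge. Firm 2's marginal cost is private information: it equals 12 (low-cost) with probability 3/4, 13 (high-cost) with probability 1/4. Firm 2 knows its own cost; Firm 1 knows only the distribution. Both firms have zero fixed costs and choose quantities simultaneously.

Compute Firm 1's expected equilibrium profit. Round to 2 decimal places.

Type-c best response for Firm 2: q₂(c) = (69 − c)/2 − q₁/2.
Firm 1 maximizes expected profit; its first-order condition is 69 − 2q₁ − E[q₂] − 15 = 0.
Substituting E[q₂] and solving: E[c₂] = 12.25, so q₁ = (69 − 2·15 + 12.25)/3 = 17.0833.
E[P] = 69 − (q₁ + E[q₂]) = 32.0833; Firm 1's expected profit = (E[P] − 15)·q₁ = (32.0833 − 15)·17.0833 = 291.84.

291.84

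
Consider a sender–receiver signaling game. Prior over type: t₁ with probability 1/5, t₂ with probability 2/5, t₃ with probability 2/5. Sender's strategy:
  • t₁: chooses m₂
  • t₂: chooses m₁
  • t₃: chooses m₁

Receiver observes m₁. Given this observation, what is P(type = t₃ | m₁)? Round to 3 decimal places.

P(m₁) = (1/5)·0 + (2/5)·1 + (2/5)·1 = 4/5
P(t₃ | m₁) = ((2/5)·1) / (4/5) = (2/5) / (4/5) = 1/2

0.500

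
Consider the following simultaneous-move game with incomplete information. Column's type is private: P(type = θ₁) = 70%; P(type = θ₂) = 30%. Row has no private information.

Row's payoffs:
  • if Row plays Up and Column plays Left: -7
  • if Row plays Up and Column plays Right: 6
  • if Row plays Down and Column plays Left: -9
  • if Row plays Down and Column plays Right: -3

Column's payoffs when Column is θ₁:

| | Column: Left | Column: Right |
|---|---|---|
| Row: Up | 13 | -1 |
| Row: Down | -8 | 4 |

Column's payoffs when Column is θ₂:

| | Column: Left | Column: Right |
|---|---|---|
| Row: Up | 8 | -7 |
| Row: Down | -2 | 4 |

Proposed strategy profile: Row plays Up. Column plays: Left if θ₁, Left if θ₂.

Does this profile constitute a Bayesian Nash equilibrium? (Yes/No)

A profile is a BNE iff every type of every player is best-responding given beliefs about the other side.
Row plays Up: E[Up] = 0.7·(-7) + 0.3·(-7) = -7; E[Down] = -9. Best-responding. ✓
Column (type θ₁), facing Up: Left gives 13, Right gives -1. Proposed Left is best. ✓
Column (type θ₂), facing Up: Left gives 8, Right gives -7. Proposed Left is best. ✓

Yes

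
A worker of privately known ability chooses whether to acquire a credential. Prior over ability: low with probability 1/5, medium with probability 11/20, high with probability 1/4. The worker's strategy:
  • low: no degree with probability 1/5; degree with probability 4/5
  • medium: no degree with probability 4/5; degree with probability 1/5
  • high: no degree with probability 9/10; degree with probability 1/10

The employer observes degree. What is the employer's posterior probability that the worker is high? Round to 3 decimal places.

Apply Bayes' rule using the sender's strategy as the likelihood.
P(degree) = (1/5)·(4/5) + (11/20)·(1/5) + (1/4)·(1/10) = 59/200
P(high | degree) = ((1/4)·(1/10)) / (59/200) = (1/40) / (59/200) = 5/59

0.085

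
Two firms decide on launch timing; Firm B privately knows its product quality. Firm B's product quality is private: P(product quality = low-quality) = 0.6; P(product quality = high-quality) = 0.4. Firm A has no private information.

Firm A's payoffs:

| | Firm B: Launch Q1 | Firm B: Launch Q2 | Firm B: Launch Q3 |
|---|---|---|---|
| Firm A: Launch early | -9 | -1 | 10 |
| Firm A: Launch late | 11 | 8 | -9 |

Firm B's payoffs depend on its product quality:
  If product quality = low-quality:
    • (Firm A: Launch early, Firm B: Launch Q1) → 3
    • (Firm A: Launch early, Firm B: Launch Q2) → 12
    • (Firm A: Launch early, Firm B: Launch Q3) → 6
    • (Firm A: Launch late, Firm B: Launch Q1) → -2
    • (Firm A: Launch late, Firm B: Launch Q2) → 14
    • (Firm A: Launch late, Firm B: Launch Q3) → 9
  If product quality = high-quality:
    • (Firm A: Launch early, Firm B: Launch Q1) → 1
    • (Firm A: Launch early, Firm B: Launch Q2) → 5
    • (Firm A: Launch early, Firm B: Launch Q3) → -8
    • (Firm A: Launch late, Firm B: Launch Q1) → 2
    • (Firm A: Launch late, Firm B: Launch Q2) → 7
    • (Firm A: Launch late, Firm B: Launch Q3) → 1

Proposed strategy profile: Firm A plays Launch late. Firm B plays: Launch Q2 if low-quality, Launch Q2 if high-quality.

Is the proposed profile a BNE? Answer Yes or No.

Firm A plays Launch late: E[Launch late] = 0.6·(8) + 0.4·(8) = 8; E[Launch early] = -1. Best-responding. ✓
Firm B (product quality low-quality), facing Launch late: Launch Q1 gives -2, Launch Q2 gives 14, Launch Q3 gives 9. Proposed Launch Q2 is best. ✓
Firm B (product quality high-quality), facing Launch late: Launch Q1 gives 2, Launch Q2 gives 7, Launch Q3 gives 1. Proposed Launch Q2 is best. ✓

Yes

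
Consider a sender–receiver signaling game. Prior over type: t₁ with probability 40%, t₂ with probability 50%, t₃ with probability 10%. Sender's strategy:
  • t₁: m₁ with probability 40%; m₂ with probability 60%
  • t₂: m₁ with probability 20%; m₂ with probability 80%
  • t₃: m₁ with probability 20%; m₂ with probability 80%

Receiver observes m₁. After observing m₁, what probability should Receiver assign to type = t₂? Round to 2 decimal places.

0.36

Apply Bayes' rule using the sender's strategy as the likelihood.
P(m₁) = 0.4·0.4 + 0.5·0.2 + 0.1·0.2 = 0.28
P(t₂ | m₁) = (0.5·0.2) / 0.28 = 0.1 / 0.28 = 0.357143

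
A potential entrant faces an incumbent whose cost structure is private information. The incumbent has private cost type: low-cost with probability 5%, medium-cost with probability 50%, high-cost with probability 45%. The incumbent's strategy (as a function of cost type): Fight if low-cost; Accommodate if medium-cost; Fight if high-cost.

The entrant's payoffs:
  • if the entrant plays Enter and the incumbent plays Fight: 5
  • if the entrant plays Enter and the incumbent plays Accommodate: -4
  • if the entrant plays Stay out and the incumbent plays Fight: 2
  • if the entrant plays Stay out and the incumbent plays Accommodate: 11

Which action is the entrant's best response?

Compute the entrant's expected payoff for each action, taking the expectation over the incumbent's type.
E[Enter] = 0.05·(5) + 0.5·(-4) + 0.45·(5) = 0.5
E[Stay out] = 0.05·(2) + 0.5·(11) + 0.45·(2) = 6.5
Best response: Stay out (6.5 is the largest).

Stay out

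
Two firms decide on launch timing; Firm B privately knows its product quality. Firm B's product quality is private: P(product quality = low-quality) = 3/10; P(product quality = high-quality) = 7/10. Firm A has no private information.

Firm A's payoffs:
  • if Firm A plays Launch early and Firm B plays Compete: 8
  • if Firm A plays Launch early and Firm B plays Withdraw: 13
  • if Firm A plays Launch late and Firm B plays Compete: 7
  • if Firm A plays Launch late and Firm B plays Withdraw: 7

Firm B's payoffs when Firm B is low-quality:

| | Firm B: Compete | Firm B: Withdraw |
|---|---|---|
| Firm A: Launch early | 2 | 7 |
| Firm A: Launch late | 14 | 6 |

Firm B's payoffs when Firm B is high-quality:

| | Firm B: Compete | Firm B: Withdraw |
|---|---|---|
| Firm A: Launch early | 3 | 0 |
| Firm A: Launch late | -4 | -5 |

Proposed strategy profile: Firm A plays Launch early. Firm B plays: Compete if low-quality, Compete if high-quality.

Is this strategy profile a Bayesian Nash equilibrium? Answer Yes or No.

No

Firm A plays Launch early: E[Launch early] = 3/10·(8) + 7/10·(8) = 8; E[Launch late] = 7. Best-responding. ✓
Firm B (product quality low-quality), facing Launch early: Compete gives 2, Withdraw gives 7. Proposed Compete is not best — profitable deviation exists. ✗
Firm B (product quality high-quality), facing Launch early: Compete gives 3, Withdraw gives 0. Proposed Compete is best. ✓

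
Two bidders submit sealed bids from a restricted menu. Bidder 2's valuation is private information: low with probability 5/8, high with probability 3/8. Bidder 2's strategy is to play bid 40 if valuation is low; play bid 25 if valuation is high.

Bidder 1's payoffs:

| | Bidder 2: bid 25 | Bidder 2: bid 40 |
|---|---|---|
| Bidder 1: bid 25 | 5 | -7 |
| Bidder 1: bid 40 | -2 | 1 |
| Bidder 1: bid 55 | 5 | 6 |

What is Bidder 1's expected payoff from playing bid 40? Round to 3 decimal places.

-0.125

E[bid 40] = 5/8·1 + 3/8·(-2) = 5/8 + (-3/4) = -1/8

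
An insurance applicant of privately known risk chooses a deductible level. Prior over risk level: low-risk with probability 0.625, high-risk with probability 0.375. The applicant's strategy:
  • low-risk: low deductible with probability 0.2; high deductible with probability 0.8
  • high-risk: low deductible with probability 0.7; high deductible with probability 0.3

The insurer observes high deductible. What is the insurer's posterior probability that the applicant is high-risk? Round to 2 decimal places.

0.18

Apply Bayes' rule using the sender's strategy as the likelihood.
P(high deductible) = 0.625·0.8 + 0.375·0.3 = 0.6125
P(high-risk | high deductible) = (0.375·0.3) / 0.6125 = 0.1125 / 0.6125 = 0.183673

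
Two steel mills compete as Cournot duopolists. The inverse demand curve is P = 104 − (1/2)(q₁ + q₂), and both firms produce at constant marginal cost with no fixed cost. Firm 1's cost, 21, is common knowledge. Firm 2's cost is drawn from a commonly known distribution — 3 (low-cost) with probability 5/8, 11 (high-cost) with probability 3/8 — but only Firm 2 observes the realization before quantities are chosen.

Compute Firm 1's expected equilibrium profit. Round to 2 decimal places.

1027.56

Firm 2 with cost c maximizes (104 − (1/2)(q₁+q₂) − c)·q₂, giving q₂(c) = (104 − c − (1/2)q₁).
E[c₂] = 5/8·3 + 3/8·11 = 6
Firm 1's FOC against E[q₂] yields q₁ = (104 − 2·21 + E[c₂])/(3/2) = (104 − 42 + 6)/(3/2) = 45.3333.
E[P] = 104 − (1/2)·(q₁ + E[q₂]) = 43.6667; Firm 1's expected profit = (E[P] − 21)·q₁ = (43.6667 − 21)·45.3333 = 1027.56.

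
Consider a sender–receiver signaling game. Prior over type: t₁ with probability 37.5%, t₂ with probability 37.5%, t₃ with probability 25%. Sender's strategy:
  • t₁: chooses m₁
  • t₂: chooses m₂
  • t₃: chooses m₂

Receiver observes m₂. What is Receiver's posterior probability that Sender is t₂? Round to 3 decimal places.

P(m₂) = 0.375·0 + 0.375·1 + 0.25·1 = 0.625
P(t₂ | m₂) = (0.375·1) / 0.625 = 0.375 / 0.625 = 0.6

0.600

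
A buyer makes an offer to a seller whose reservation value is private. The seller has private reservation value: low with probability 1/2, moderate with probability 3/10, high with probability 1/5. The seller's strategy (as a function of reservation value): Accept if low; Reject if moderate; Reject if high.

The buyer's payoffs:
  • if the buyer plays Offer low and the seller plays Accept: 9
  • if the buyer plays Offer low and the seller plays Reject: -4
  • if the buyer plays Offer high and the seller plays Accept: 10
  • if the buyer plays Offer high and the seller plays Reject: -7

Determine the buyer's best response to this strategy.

Offer low

E[Offer low] = 1/2·(9) + 3/10·(-4) + 1/5·(-4) = 5/2
E[Offer high] = 1/2·(10) + 3/10·(-7) + 1/5·(-7) = 3/2
Best response: Offer low (5/2 is the largest).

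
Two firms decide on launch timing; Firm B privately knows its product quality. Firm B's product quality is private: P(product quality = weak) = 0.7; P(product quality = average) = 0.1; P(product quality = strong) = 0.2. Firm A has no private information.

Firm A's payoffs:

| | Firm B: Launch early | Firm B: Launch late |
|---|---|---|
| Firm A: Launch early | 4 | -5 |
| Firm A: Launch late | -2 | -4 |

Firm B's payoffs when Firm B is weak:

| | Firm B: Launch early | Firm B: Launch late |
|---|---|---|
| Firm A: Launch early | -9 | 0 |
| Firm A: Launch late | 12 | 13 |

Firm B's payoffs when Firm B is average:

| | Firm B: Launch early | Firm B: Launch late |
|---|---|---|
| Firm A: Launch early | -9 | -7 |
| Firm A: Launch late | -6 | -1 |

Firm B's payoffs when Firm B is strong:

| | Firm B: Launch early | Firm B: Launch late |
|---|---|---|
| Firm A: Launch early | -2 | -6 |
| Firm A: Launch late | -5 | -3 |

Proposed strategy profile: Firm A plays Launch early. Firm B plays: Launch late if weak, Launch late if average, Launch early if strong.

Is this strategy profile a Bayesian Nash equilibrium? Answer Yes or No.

Yes

Firm A plays Launch early: E[Launch early] = 0.7·(-5) + 0.1·(-5) + 0.2·(4) = -3.2; E[Launch late] = -3.6. Best-responding. ✓
Firm B (product quality weak), facing Launch early: Launch early gives -9, Launch late gives 0. Proposed Launch late is best. ✓
Firm B (product quality average), facing Launch early: Launch early gives -9, Launch late gives -7. Proposed Launch late is best. ✓
Firm B (product quality strong), facing Launch early: Launch early gives -2, Launch late gives -6. Proposed Launch early is best. ✓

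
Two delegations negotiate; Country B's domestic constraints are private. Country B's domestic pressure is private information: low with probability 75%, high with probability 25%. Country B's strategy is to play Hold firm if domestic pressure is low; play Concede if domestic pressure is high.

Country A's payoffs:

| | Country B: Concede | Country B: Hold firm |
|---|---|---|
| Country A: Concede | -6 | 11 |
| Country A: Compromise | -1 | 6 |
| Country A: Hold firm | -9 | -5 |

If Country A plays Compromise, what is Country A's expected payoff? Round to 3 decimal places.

Take the expectation over Country B's domestic pressure, weighting each type's action by its prior probability.
E[Compromise] = 0.75·6 + 0.25·(-1) = 4.5 + (-0.25) = 4.25

4.250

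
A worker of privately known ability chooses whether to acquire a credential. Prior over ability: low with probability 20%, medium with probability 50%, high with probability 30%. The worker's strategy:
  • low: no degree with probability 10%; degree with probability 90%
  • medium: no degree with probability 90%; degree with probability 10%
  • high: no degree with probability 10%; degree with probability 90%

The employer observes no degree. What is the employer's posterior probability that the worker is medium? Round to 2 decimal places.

0.90

P(no degree) = 0.2·0.1 + 0.5·0.9 + 0.3·0.1 = 0.5
P(medium | no degree) = (0.5·0.9) / 0.5 = 0.45 / 0.5 = 0.9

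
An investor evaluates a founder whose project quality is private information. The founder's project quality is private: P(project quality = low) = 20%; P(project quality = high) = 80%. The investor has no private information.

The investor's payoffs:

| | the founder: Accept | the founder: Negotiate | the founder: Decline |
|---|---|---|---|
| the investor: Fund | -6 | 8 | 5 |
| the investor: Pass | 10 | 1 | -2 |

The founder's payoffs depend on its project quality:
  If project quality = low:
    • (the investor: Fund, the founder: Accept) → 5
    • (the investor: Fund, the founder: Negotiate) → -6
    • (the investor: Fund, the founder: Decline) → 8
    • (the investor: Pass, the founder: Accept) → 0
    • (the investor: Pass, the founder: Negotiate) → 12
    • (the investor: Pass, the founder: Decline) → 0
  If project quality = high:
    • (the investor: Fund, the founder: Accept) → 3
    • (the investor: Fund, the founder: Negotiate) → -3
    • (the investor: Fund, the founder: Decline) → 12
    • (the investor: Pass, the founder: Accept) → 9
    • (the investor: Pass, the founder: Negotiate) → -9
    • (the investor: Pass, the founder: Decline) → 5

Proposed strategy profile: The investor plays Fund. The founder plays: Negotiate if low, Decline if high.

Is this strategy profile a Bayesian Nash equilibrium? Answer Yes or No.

No

A profile is a BNE iff every type of every player is best-responding given beliefs about the other side.
The investor plays Fund: E[Fund] = 0.2·(8) + 0.8·(5) = 5.6; E[Pass] = -1.4. Best-responding. ✓
The founder (project quality low), facing Fund: Accept gives 5, Negotiate gives -6, Decline gives 8. Proposed Negotiate is not best — profitable deviation exists. ✗
The founder (project quality high), facing Fund: Accept gives 3, Negotiate gives -3, Decline gives 12. Proposed Decline is best. ✓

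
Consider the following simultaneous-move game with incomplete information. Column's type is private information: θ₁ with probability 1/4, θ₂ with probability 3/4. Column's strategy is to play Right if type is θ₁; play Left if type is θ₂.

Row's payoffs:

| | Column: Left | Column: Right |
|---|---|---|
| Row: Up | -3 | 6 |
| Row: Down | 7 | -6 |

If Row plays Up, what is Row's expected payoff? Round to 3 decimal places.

-0.750

E[Up] = 1/4·6 + 3/4·(-3) = 3/2 + (-9/4) = -3/4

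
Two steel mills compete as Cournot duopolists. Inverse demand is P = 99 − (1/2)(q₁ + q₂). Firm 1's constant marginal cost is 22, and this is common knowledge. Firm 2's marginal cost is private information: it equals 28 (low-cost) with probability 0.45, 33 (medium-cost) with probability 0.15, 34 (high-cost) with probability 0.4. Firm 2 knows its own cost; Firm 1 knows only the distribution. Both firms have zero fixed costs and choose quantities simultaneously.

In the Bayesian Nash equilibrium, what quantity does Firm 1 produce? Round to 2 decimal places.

57.43

Type-c best response for Firm 2: q₂(c) = (99 − c) − q₁/2.
Firm 1 maximizes expected profit; its first-order condition is 99 − q₁ − (1/2)E[q₂] − 22 = 0.
Substituting E[q₂] and solving: E[c₂] = 31.15, so q₁ = (99 − 2·22 + 31.15)/(3/2) = 57.4333.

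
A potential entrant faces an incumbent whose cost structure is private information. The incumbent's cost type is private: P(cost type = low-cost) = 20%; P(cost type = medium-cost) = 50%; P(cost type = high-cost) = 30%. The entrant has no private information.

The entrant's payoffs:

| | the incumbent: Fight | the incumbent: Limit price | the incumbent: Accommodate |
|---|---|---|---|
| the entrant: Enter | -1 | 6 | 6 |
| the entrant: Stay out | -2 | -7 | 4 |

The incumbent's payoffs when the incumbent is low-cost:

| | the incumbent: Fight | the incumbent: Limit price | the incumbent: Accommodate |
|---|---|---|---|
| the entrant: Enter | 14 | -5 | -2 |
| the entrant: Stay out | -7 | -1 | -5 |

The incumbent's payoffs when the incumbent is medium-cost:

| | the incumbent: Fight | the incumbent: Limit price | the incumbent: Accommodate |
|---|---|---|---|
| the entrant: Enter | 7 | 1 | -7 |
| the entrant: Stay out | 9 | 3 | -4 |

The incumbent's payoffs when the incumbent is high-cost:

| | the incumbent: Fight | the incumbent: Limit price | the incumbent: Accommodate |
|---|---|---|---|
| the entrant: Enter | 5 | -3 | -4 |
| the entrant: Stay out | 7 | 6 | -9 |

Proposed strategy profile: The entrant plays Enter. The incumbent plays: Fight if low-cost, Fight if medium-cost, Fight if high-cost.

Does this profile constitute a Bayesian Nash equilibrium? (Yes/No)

Yes

A profile is a BNE iff every type of every player is best-responding given beliefs about the other side.
The entrant plays Enter: E[Enter] = 0.2·(-1) + 0.5·(-1) + 0.3·(-1) = -1; E[Stay out] = -2. Best-responding. ✓
The incumbent (cost type low-cost), facing Enter: Fight gives 14, Limit price gives -5, Accommodate gives -2. Proposed Fight is best. ✓
The incumbent (cost type medium-cost), facing Enter: Fight gives 7, Limit price gives 1, Accommodate gives -7. Proposed Fight is best. ✓
The incumbent (cost type high-cost), facing Enter: Fight gives 5, Limit price gives -3, Accommodate gives -4. Proposed Fight is best. ✓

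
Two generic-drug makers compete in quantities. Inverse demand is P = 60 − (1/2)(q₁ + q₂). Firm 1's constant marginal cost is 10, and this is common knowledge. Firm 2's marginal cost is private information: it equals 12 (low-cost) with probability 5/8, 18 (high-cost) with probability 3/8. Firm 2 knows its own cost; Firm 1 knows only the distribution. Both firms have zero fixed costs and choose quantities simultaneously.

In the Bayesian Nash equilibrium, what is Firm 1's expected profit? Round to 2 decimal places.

654.01

Firm 2 with cost c maximizes (60 − (1/2)(q₁+q₂) − c)·q₂, giving q₂(c) = (60 − c − (1/2)q₁).
E[c₂] = 5/8·12 + 3/8·18 = 14.25
Firm 1's FOC against E[q₂] yields q₁ = (60 − 2·10 + E[c₂])/(3/2) = (60 − 20 + 14.25)/(3/2) = 36.1667.
E[P] = 60 − (1/2)·(q₁ + E[q₂]) = 28.0833; Firm 1's expected profit = (E[P] − 10)·q₁ = (28.0833 − 10)·36.1667 = 654.014.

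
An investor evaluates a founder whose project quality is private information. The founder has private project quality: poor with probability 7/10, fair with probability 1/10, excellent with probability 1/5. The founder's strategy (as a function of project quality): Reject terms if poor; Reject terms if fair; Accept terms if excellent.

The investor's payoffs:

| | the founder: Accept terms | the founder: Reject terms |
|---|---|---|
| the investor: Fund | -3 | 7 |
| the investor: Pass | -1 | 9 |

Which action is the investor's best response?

Pass

E[Fund] = 7/10·(7) + 1/10·(7) + 1/5·(-3) = 5
E[Pass] = 7/10·(9) + 1/10·(9) + 1/5·(-1) = 7
Best response: Pass (7 is the largest).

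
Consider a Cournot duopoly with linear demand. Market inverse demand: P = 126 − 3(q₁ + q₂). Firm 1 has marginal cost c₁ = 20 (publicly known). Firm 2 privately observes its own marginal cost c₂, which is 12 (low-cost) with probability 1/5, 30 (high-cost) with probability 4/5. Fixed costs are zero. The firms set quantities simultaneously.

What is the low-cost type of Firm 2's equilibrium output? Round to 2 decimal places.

12.76

Each type of Firm 2 best-responds to q₁; Firm 1 best-responds to the expected q₂ over Firm 2's types.
Firm 2 with cost c maximizes (126 − 3(q₁+q₂) − c)·q₂, giving q₂(c) = (126 − c − 3q₁)/6.
E[c₂] = 1/5·12 + 4/5·30 = 26.4
Firm 1's FOC against E[q₂] yields q₁ = (126 − 2·20 + E[c₂])/9 = (126 − 40 + 26.4)/9 = 12.4889.
q₂(low-cost) = (126 − 12 − 3·12.4889)/6 = 12.7556.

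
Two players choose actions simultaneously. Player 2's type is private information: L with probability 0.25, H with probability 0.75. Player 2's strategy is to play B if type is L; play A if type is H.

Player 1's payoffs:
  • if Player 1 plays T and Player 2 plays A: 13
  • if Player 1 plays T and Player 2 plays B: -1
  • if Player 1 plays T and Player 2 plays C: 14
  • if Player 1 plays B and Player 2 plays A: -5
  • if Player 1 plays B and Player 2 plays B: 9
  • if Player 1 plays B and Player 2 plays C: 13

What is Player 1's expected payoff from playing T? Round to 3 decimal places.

E[T] = 0.25·(-1) + 0.75·13 = (-0.25) + 9.75 = 9.5

9.500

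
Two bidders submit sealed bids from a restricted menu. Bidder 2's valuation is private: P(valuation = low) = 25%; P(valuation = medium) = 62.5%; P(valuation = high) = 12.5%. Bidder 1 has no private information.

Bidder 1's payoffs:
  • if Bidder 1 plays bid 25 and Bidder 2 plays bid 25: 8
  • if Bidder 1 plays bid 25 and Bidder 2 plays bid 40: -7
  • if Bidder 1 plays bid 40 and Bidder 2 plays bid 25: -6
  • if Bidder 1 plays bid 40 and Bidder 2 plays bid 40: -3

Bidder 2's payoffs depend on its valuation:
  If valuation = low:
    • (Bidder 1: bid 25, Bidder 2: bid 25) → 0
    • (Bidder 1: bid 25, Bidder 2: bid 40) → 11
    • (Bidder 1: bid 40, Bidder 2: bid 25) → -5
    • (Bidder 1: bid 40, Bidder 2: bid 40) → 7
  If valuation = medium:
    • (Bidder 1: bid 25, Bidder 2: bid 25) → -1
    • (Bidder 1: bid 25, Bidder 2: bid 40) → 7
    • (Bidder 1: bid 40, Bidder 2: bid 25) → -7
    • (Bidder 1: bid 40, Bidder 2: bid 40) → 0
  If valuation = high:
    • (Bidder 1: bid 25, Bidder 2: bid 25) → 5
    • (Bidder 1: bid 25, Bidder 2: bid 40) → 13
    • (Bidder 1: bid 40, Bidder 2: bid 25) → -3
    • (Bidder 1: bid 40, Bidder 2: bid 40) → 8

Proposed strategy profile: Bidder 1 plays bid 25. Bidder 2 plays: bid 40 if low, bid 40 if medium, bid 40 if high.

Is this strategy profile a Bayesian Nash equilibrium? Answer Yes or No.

No

Bidder 1 plays bid 25: E[bid 25] = 0.25·(-7) + 0.625·(-7) + 0.125·(-7) = -7; E[bid 40] = -3. Not best-responding. ✗
Bidder 2 (valuation low), facing bid 25: bid 25 gives 0, bid 40 gives 11. Proposed bid 40 is best. ✓
Bidder 2 (valuation medium), facing bid 25: bid 25 gives -1, bid 40 gives 7. Proposed bid 40 is best. ✓
Bidder 2 (valuation high), facing bid 25: bid 25 gives 5, bid 40 gives 13. Proposed bid 40 is best. ✓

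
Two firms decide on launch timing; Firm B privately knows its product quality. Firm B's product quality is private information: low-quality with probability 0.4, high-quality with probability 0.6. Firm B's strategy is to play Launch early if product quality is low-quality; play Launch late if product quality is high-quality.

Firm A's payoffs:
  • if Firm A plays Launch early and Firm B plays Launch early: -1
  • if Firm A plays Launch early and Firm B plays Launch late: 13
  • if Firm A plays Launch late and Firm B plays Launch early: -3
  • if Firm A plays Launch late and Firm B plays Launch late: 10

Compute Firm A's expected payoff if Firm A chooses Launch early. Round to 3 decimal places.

7.400

E[Launch early] = 0.4·(-1) + 0.6·13 = (-0.4) + 7.8 = 7.4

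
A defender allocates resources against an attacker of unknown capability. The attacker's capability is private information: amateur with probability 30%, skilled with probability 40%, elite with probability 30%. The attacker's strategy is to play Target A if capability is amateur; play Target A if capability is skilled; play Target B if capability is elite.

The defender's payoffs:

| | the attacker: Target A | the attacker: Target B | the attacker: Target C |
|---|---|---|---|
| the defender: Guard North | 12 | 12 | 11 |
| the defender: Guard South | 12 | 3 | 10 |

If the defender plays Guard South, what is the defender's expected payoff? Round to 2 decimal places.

9.30

E[Guard South] = 0.3·12 + 0.4·12 + 0.3·3 = 3.6 + 4.8 + 0.9 = 9.3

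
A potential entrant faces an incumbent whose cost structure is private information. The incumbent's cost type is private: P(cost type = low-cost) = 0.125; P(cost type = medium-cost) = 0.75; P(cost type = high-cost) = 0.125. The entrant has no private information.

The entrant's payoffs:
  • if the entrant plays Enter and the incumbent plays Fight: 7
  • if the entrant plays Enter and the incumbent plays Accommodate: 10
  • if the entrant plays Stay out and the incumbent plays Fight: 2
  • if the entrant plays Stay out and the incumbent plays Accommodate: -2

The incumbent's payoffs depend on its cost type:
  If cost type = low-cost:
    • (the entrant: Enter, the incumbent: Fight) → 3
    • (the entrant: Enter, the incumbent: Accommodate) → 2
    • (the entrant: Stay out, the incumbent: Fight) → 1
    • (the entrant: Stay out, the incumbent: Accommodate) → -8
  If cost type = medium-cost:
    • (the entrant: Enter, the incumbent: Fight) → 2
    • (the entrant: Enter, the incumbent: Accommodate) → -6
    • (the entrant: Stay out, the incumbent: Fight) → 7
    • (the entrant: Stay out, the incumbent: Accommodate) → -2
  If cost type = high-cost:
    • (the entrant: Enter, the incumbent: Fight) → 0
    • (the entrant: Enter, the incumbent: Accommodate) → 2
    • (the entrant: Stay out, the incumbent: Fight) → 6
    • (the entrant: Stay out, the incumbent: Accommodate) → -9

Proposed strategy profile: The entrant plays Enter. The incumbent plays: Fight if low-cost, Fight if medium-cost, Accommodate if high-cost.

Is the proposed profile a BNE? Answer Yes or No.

The entrant plays Enter: E[Enter] = 0.125·(7) + 0.75·(7) + 0.125·(10) = 7.375; E[Stay out] = 1.5. Best-responding. ✓
The incumbent (cost type low-cost), facing Enter: Fight gives 3, Accommodate gives 2. Proposed Fight is best. ✓
The incumbent (cost type medium-cost), facing Enter: Fight gives 2, Accommodate gives -6. Proposed Fight is best. ✓
The incumbent (cost type high-cost), facing Enter: Fight gives 0, Accommodate gives 2. Proposed Accommodate is best. ✓

Yes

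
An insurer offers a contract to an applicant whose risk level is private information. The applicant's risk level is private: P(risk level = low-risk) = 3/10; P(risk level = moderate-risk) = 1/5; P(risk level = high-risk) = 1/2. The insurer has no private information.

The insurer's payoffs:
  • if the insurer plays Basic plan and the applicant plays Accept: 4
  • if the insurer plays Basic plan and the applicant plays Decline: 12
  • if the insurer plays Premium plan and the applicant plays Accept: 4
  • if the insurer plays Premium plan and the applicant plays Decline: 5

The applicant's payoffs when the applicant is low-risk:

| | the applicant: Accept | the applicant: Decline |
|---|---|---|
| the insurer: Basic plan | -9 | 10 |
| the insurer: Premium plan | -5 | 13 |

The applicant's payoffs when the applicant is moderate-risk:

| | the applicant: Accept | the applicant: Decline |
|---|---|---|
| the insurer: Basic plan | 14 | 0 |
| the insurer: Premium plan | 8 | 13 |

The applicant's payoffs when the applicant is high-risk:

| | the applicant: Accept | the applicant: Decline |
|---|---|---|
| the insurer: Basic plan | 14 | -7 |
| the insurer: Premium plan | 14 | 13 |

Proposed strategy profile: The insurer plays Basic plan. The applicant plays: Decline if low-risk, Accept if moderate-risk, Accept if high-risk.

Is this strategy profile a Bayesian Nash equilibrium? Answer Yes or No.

The insurer plays Basic plan: E[Basic plan] = 3/10·(12) + 1/5·(4) + 1/2·(4) = 32/5; E[Premium plan] = 43/10. Best-responding. ✓
The applicant (risk level low-risk), facing Basic plan: Accept gives -9, Decline gives 10. Proposed Decline is best. ✓
The applicant (risk level moderate-risk), facing Basic plan: Accept gives 14, Decline gives 0. Proposed Accept is best. ✓
The applicant (risk level high-risk), facing Basic plan: Accept gives 14, Decline gives -7. Proposed Accept is best. ✓

Yes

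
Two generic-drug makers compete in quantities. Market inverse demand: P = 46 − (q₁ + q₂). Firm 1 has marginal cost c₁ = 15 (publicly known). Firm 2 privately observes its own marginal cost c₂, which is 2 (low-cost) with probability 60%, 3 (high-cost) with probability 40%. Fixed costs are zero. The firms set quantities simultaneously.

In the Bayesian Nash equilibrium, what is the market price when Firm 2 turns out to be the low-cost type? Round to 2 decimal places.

20.93

Type-c best response for Firm 2: q₂(c) = (46 − c)/2 − q₁/2.
Firm 1 maximizes expected profit; its first-order condition is 46 − 2q₁ − E[q₂] − 15 = 0.
Substituting E[q₂] and solving: E[c₂] = 2.4, so q₁ = (46 − 2·15 + 2.4)/3 = 6.13333.
q₂(low-cost) = 18.9333, so P = 46 − (6.13333 + 18.9333) = 20.9333.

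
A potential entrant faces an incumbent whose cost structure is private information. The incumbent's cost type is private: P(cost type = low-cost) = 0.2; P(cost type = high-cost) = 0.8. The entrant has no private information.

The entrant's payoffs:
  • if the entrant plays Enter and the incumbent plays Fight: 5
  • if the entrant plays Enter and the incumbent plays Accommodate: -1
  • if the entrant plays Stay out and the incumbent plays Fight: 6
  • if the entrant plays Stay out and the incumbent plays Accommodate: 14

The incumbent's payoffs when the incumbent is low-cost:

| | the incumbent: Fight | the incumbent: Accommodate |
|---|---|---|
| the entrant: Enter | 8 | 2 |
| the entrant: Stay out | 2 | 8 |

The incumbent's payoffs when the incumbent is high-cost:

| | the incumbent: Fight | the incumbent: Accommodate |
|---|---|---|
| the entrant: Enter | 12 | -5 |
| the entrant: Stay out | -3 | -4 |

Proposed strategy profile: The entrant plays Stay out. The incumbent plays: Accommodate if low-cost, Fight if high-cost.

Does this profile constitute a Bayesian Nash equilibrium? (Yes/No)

Yes

A profile is a BNE iff every type of every player is best-responding given beliefs about the other side.
The entrant plays Stay out: E[Stay out] = 0.2·(14) + 0.8·(6) = 7.6; E[Enter] = 3.8. Best-responding. ✓
The incumbent (cost type low-cost), facing Stay out: Fight gives 2, Accommodate gives 8. Proposed Accommodate is best. ✓
The incumbent (cost type high-cost), facing Stay out: Fight gives -3, Accommodate gives -4. Proposed Fight is best. ✓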